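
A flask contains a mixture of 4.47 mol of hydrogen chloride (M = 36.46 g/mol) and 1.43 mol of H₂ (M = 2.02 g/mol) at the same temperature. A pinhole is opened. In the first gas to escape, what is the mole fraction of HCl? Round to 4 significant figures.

Rate_i ∝ x_i/√M_i (Graham's law weighted by mole fraction), so the effusate composition follows n_i/√M_i.
So x_HCl in the escaping gas = (n_HCl/√M_HCl) / Σ(n_i/√M_i)
= (4.47/√36.46) / (4.47/√36.46 + 1.43/√2.02) = 0.7403/(0.7403 + 1.006) = 0.4239.

0.4239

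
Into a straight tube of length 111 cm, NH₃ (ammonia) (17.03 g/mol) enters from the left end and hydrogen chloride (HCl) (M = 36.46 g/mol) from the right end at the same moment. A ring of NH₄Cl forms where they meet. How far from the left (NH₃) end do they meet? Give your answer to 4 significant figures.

Distances travelled in equal time are proportional to diffusion rates, so d_NH₃/d_HCl = √(M_HCl/M_NH₃) = √(36.46/17.03) = 1.463.
With d_NH₃ + d_HCl = 111 cm, d_HCl = 111/(1 + 1.463) = 45.06 cm.
d_NH₃ = 111 − 45.06 = 65.94 cm.

65.94 cm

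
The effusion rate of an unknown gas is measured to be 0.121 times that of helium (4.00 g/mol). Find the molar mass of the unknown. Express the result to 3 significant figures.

Graham's law gives rate_X/rate_He = √(M_He/M_X).
0.121 = √(4.00/M_X)
M_X = 4.00 / 0.121² = 4.00 / 0.01464 = 273 g/mol

273 g/mol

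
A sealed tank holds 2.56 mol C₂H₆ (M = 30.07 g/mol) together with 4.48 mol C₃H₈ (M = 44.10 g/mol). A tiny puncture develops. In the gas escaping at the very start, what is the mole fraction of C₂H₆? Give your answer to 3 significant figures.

0.409

Effusion rate of each component ∝ n_i/√M_i (partial pressure × 1/√M).
Mole fraction of C₂H₆ in the effusate = (n_C₂H₆/√M_C₂H₆) / (n_C₂H₆/√M_C₂H₆ + n_C₃H₈/√M_C₃H₈)
= (2.56/√30.07) / (2.56/√30.07 + 4.48/√44.10) = 0.4668/(0.4668 + 0.6746) = 0.409.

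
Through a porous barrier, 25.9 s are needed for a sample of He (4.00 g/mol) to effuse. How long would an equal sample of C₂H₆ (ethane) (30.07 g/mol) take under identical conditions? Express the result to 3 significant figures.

From Graham's law, t_C₂H₆/t_He = √(M_C₂H₆/M_He) = √(30.07/4.00) = √7.518 = 2.742.
So the time for C₂H₆ is 25.9 × 2.742 = 71.0 s.

71.0 s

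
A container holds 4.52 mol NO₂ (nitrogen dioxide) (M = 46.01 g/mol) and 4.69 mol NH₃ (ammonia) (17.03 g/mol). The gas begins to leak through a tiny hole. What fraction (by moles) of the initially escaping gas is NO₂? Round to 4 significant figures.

Each component's effusion rate ∝ (its partial pressure)·(1/√M) ∝ n_i/√M_i.
x_NO₂(eff) = (n_NO₂/√M_NO₂) / (n_NO₂/√M_NO₂ + n_NH₃/√M_NH₃)
= (4.52/√46.01) / (4.52/√46.01 + 4.69/√17.03) = 0.6664/(0.6664 + 1.136) = 0.3696.

0.3696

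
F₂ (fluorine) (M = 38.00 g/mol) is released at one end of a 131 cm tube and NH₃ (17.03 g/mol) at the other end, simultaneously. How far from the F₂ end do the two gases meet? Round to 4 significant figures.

52.53 cm

Distances travelled in equal time are proportional to diffusion rates, so d_F₂/d_NH₃ = √(M_NH₃/M_F₂) = √(17.03/38.00) = 0.6694.
With d_F₂ + d_NH₃ = 131 cm, d_NH₃ = 131/(1 + 0.6694) = 78.47 cm.
d_F₂ = 131 − 78.47 = 52.53 cm.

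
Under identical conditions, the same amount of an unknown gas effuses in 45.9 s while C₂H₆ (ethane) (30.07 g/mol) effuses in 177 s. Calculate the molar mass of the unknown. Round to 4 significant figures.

From Graham's law, t_X/t_C₂H₆ = √(M_X/M_C₂H₆).
45.9/177 = 0.2593 = √(M_X/30.07)
M_X = 30.07 × 0.2593² = 30.07 × 0.06725 = 2.022 g/mol

2.022 g/mol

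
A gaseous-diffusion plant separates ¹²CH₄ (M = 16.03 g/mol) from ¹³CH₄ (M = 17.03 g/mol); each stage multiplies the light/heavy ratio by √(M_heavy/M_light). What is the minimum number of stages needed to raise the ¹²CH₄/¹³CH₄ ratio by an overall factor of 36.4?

119

With α = √(17.03/16.03) per stage, ln α = ½ ln(1.06238) = 0.03026.
Need α^N ≥ 36.4 ⇒ N ≥ ln(36.4) / ln α = 3.595 / 0.03026 = 118.80.
Rounding up, N = 119 stages.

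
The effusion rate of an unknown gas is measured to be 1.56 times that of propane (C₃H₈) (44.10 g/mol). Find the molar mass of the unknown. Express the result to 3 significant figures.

Using Graham's law: rate_X/rate_C₃H₈ = √(M_C₃H₈/M_X).
1.56 = √(44.10/M_X)
M_X = 44.10 / 1.56² = 44.10 / 2.434 = 18.1 g/mol

18.1 g/mol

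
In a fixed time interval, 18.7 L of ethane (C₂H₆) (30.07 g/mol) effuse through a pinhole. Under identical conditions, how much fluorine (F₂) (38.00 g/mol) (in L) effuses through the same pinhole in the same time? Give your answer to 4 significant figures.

16.63 L

Since effusion rate ∝ 1/√M, rate_F₂/rate_C₂H₆ = √(M_C₂H₆/M_F₂) = √(30.07/38.00) = √0.7913 = 0.8896.
So the volume for F₂ is 18.7 × 0.8896 = 16.63 L.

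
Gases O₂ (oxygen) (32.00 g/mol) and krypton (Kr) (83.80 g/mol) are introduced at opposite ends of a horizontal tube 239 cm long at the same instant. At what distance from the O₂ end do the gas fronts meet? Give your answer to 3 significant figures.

148 cm

Distances travelled in equal time are proportional to diffusion rates, so d_O₂/d_Kr = √(M_Kr/M_O₂) = √(83.80/32.00) = 1.618.
With d_O₂ + d_Kr = 239 cm, d_Kr = 239/(1 + 1.618) = 91.28 cm.
d_O₂ = 239 − 91.28 = 148 cm.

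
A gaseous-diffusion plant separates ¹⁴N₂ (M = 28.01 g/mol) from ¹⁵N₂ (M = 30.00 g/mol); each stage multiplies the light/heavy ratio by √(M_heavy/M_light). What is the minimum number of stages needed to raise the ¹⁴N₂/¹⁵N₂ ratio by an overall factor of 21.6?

90

With α = √(30.00/28.01) per stage, ln α = ½ ln(1.07105) = 0.03432.
Need α^N ≥ 21.6 ⇒ N ≥ ln(21.6) / ln α = 3.073 / 0.03432 = 89.54.
Rounding up, N = 90 stages.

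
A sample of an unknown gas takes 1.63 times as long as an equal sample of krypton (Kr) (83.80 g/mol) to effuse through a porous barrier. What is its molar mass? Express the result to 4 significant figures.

By Graham's law, t_X/t_Kr = √(M_X/M_Kr).
1.63 = √(M_X/83.80)
M_X = 83.80 × 1.63² = 83.80 × 2.657 = 222.6 g/mol

222.6 g/mol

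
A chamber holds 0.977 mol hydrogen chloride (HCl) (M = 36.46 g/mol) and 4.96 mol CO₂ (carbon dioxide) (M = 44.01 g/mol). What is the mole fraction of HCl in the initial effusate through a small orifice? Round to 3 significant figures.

0.178

Rate_i ∝ x_i/√M_i (Graham's law weighted by mole fraction), so the effusate composition follows n_i/√M_i.
Mole fraction of HCl in the effusate = (n_HCl/√M_HCl) / (n_HCl/√M_HCl + n_CO₂/√M_CO₂)
= (0.977/√36.46) / (0.977/√36.46 + 4.96/√44.01) = 0.1618/(0.1618 + 0.7477) = 0.178.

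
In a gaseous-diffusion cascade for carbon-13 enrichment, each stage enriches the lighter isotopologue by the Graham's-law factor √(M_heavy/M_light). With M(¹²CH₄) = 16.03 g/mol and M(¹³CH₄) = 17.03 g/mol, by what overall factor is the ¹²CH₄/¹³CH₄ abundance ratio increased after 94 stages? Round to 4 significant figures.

17.19

After 94 stages the ratio has grown by (√(17.03/16.03))^94 = (17.03/16.03)^(94/2).
= 1.06238^47 = 17.19.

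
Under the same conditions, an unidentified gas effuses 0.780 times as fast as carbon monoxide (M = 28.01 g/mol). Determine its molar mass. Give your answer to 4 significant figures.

Using Graham's law: rate_X/rate_CO = √(M_CO/M_X).
0.780 = √(28.01/M_X)
M_X = 28.01 / 0.780² = 28.01 / 0.6084 = 46.04 g/mol

46.04 g/mol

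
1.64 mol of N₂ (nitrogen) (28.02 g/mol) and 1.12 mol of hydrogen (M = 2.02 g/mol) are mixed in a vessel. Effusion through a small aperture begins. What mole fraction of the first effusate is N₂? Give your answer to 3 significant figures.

Rate_i ∝ x_i/√M_i (Graham's law weighted by mole fraction), so the effusate composition follows n_i/√M_i.
x_N₂(eff) = (n_N₂/√M_N₂) / (n_N₂/√M_N₂ + n_H₂/√M_H₂)
= (1.64/√28.02) / (1.64/√28.02 + 1.12/√2.02) = 0.3098/(0.3098 + 0.7880) = 0.282.

0.282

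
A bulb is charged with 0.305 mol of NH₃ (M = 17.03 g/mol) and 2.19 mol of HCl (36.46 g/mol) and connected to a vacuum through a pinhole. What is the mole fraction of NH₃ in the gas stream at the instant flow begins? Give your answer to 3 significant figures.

Rate_i ∝ x_i/√M_i (Graham's law weighted by mole fraction), so the effusate composition follows n_i/√M_i.
So x_NH₃ in the escaping gas = (n_NH₃/√M_NH₃) / Σ(n_i/√M_i)
= (0.305/√17.03) / (0.305/√17.03 + 2.19/√36.46) = 0.07391/(0.07391 + 0.3627) = 0.169.

0.169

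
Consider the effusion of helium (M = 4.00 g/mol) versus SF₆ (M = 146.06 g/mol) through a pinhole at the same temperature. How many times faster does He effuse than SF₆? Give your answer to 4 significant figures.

6.043

Graham's law gives rate_He/rate_SF₆ = √(M_SF₆/M_He) = √(146.06/4.00) = √36.52 = 6.043.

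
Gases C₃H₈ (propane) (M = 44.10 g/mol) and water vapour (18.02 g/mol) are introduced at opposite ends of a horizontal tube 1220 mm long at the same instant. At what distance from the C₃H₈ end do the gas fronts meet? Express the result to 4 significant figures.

In equal time, each gas travels a distance ∝ its rate ∝ 1/√M, so d_C₃H₈/d_H₂O = √(M_H₂O/M_C₃H₈) = √(18.02/44.10) = 0.6392.
With d_C₃H₈ + d_H₂O = 1220 mm, d_H₂O = 1220/(1 + 0.6392) = 744.3 mm.
d_C₃H₈ = 1220 − 744.3 = 475.7 mm.

475.7 mm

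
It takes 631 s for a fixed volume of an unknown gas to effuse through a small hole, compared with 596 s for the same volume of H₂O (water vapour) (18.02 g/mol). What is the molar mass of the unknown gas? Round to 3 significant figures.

20.2 g/mol

From Graham's law, t_X/t_H₂O = √(M_X/M_H₂O).
631/596 = 1.059 = √(M_X/18.02)
M_X = 18.02 × 1.059² = 18.02 × 1.121 = 20.2 g/mol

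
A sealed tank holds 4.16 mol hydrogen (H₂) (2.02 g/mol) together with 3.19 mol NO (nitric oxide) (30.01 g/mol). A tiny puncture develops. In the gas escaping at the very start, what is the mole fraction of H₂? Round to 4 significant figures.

0.8341

Rate_i ∝ x_i/√M_i (Graham's law weighted by mole fraction), so the effusate composition follows n_i/√M_i.
x_H₂(eff) = (n_H₂/√M_H₂) / (n_H₂/√M_H₂ + n_NO/√M_NO)
= (4.16/√2.02) / (4.16/√2.02 + 3.19/√30.01) = 2.927/(2.927 + 0.5823) = 0.8341.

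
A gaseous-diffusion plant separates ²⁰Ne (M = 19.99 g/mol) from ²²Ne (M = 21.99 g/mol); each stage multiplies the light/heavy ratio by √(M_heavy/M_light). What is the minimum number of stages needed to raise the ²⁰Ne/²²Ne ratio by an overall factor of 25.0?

68

With α = √(21.99/19.99) per stage, ln α = ½ ln(1.10005) = 0.04768.
Need α^N ≥ 25.0 ⇒ N ≥ ln(25.0) / ln α = 3.219 / 0.04768 = 67.51.
Rounding up, N = 68 stages.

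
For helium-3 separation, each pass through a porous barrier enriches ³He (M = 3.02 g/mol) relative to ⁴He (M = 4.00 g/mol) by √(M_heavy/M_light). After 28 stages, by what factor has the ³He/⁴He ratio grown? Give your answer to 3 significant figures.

51.1

Overall factor = α^28 with α = √(4.00/3.02), i.e. (4.00/3.02)^(28/2).
= 1.32450^14 = 51.1.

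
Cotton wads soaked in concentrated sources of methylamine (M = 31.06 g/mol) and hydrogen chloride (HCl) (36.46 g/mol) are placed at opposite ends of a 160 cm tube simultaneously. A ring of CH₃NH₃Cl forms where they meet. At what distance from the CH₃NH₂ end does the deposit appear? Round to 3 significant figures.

83.2 cm

Graham's law gives d_CH₃NH₂/d_HCl = rate_CH₃NH₂/rate_HCl = √(M_HCl/M_CH₃NH₂) = √(36.46/31.06) = 1.083.
With d_CH₃NH₂ + d_HCl = 160 cm, d_HCl = 160/(1 + 1.083) = 76.80 cm.
d_CH₃NH₂ = 160 − 76.80 = 83.2 cm.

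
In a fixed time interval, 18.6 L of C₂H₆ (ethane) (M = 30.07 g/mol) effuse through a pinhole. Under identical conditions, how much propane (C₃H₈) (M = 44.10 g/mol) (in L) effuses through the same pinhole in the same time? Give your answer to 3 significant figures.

15.4 L

Using Graham's law: rate_C₃H₈/rate_C₂H₆ = √(M_C₂H₆/M_C₃H₈) = √(30.07/44.10) = √0.6819 = 0.8257.
So the volume for C₃H₈ is 18.6 × 0.8257 = 15.4 L.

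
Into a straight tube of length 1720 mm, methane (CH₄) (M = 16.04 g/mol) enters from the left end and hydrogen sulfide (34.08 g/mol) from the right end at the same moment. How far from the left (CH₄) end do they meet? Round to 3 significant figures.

1020 mm

Distances travelled in equal time are proportional to diffusion rates, so d_CH₄/d_H₂S = √(M_H₂S/M_CH₄) = √(34.08/16.04) = 1.458.
With d_CH₄ + d_H₂S = 1720 mm, d_H₂S = 1720/(1 + 1.458) = 699.9 mm.
d_CH₄ = 1720 − 699.9 = 1020 mm.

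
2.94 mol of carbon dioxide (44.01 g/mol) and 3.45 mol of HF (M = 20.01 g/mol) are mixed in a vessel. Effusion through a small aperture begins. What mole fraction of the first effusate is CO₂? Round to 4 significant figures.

Effusion rate of each component ∝ n_i/√M_i (partial pressure × 1/√M).
So x_CO₂ in the escaping gas = (n_CO₂/√M_CO₂) / Σ(n_i/√M_i)
= (2.94/√44.01) / (2.94/√44.01 + 3.45/√20.01) = 0.4432/(0.4432 + 0.7713) = 0.3649.

0.3649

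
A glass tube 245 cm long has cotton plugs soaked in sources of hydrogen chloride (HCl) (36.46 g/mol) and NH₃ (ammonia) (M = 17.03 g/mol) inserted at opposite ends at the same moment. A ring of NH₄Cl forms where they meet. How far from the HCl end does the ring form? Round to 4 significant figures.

99.46 cm

Graham's law gives d_HCl/d_NH₃ = rate_HCl/rate_NH₃ = √(M_NH₃/M_HCl) = √(17.03/36.46) = 0.6834.
With d_HCl + d_NH₃ = 245 cm, d_NH₃ = 245/(1 + 0.6834) = 145.5 cm.
d_HCl = 245 − 145.5 = 99.46 cm.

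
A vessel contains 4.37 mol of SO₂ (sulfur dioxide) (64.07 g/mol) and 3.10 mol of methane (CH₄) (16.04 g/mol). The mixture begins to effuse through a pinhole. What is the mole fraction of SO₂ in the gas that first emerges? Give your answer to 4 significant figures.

Effusion rate of each component ∝ n_i/√M_i (partial pressure × 1/√M).
Mole fraction of SO₂ in the effusate = (n_SO₂/√M_SO₂) / (n_SO₂/√M_SO₂ + n_CH₄/√M_CH₄)
= (4.37/√64.07) / (4.37/√64.07 + 3.10/√16.04) = 0.5460/(0.5460 + 0.7740) = 0.4136.

0.4136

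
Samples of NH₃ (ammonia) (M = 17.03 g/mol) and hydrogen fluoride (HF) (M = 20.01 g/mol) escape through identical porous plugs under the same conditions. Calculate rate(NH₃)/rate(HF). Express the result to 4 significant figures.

1.084

From Graham's law, rate_NH₃/rate_HF = √(M_HF/M_NH₃) = √(20.01/17.03) = √1.175 = 1.084.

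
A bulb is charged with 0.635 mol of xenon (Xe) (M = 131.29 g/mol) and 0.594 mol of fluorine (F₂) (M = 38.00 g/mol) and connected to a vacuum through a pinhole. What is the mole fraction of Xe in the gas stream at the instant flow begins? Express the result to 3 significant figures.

0.365

Each component's effusion rate ∝ (its partial pressure)·(1/√M) ∝ n_i/√M_i.
Mole fraction of Xe in the effusate = (n_Xe/√M_Xe) / (n_Xe/√M_Xe + n_F₂/√M_F₂)
= (0.635/√131.29) / (0.635/√131.29 + 0.594/√38.00) = 0.05542/(0.05542 + 0.09636) = 0.365.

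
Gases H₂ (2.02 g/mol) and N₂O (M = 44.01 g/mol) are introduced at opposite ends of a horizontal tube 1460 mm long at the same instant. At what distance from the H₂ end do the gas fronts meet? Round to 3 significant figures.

The fronts meet when d_H₂ + d_N₂O = L with d_H₂/d_N₂O = √(M_N₂O/M_H₂) (Graham's law). Here √(M_N₂O/M_H₂) = √(44.01/2.02) = 4.668.
With d_H₂ + d_N₂O = 1460 mm, d_N₂O = 1460/(1 + 4.668) = 257.6 mm.
d_H₂ = 1460 − 257.6 = 1200 mm.

1200 mm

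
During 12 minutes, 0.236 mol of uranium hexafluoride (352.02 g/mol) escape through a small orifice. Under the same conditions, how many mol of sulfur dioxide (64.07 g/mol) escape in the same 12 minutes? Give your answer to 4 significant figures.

From Graham's law, rate_SO₂/rate_UF₆ = √(M_UF₆/M_SO₂) = √(352.02/64.07) = √5.494 = 2.344.
So the amount for SO₂ is 0.236 × 2.344 = 0.5532 mol.

0.5532 mol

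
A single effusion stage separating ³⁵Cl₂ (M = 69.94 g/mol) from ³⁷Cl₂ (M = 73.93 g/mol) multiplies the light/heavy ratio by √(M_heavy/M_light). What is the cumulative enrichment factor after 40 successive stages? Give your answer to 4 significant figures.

3.033

Each stage multiplies the ratio by α = √(73.93/69.94), so after 40 stages the overall factor is α^40 = (73.93/69.94)^(40/2).
= 1.05705^20 = 3.033.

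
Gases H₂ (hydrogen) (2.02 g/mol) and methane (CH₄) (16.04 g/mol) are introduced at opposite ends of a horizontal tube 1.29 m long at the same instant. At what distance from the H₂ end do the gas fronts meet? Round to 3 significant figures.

In equal time, each gas travels a distance ∝ its rate ∝ 1/√M, so d_H₂/d_CH₄ = √(M_CH₄/M_H₂) = √(16.04/2.02) = 2.818.
With d_H₂ + d_CH₄ = 1.29 m, d_CH₄ = 1.29/(1 + 2.818) = 0.3379 m.
d_H₂ = 1.29 − 0.3379 = 0.952 m.

0.952 m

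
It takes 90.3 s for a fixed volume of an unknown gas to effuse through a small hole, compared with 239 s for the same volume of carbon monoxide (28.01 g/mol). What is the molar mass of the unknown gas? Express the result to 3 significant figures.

4.00 g/mol

Since effusion rate ∝ 1/√M, t_X/t_CO = √(M_X/M_CO).
90.3/239 = 0.3778 = √(M_X/28.01)
M_X = 28.01 × 0.3778² = 28.01 × 0.1428 = 4.00 g/mol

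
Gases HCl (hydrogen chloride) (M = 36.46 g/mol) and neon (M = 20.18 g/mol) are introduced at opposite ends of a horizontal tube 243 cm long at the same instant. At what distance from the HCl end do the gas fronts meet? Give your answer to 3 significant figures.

104 cm

The fronts meet when d_HCl + d_Ne = L with d_HCl/d_Ne = √(M_Ne/M_HCl) (Graham's law). Here √(M_Ne/M_HCl) = √(20.18/36.46) = 0.7440.
With d_HCl + d_Ne = 243 cm, d_Ne = 243/(1 + 0.7440) = 139.3 cm.
d_HCl = 243 − 139.3 = 104 cm.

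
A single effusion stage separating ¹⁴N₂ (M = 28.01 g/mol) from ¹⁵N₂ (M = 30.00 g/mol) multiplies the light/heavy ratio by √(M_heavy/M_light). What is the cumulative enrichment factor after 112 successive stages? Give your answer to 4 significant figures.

46.69

Each stage multiplies the ratio by α = √(30.00/28.01), so after 112 stages the overall factor is α^112 = (30.00/28.01)^(112/2).
= 1.07105^56 = 46.69.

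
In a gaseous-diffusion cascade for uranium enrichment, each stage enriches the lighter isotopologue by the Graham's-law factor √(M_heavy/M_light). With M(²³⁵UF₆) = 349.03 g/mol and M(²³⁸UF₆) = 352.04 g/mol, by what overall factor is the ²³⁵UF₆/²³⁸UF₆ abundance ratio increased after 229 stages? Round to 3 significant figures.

After 229 stages the ratio has grown by (√(352.04/349.03))^229 = (352.04/349.03)^(229/2).
= 1.00862^(229/2) = 2.67.

2.67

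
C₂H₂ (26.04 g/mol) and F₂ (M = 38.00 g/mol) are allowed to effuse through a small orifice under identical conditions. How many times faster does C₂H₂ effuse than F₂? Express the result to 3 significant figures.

1.21

By Graham's law, rate_C₂H₂/rate_F₂ = √(M_F₂/M_C₂H₂) = √(38.00/26.04) = √1.459 = 1.21.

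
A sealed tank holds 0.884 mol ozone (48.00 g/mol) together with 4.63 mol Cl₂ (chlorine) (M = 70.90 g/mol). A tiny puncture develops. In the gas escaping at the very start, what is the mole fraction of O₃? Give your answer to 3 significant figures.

0.188

The effusion rate of species i is ∝ p_i/√M_i ∝ n_i/√M_i.
x_O₃(eff) = (n_O₃/√M_O₃) / (n_O₃/√M_O₃ + n_Cl₂/√M_Cl₂)
= (0.884/√48.00) / (0.884/√48.00 + 4.63/√70.90) = 0.1276/(0.1276 + 0.5499) = 0.188.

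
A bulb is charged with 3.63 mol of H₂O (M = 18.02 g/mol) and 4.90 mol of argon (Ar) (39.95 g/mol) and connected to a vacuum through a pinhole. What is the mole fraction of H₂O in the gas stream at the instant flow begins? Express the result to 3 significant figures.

Each component's effusion rate ∝ (its partial pressure)·(1/√M) ∝ n_i/√M_i.
So x_H₂O in the escaping gas = (n_H₂O/√M_H₂O) / Σ(n_i/√M_i)
= (3.63/√18.02) / (3.63/√18.02 + 4.90/√39.95) = 0.8551/(0.8551 + 0.7752) = 0.524.

0.524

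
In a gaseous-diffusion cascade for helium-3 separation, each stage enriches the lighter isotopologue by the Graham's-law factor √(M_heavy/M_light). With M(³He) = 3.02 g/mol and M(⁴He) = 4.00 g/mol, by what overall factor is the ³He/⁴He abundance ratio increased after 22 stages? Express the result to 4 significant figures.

Overall factor = α^22 with α = √(4.00/3.02), i.e. (4.00/3.02)^(22/2).
= 1.32450^11 = 22.01.

22.01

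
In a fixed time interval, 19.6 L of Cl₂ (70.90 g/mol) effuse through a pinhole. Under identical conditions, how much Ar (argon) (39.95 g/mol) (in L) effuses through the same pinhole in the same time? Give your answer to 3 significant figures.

Using Graham's law: rate_Ar/rate_Cl₂ = √(M_Cl₂/M_Ar) = √(70.90/39.95) = √1.775 = 1.332.
So the volume for Ar is 19.6 × 1.332 = 26.1 L.

26.1 L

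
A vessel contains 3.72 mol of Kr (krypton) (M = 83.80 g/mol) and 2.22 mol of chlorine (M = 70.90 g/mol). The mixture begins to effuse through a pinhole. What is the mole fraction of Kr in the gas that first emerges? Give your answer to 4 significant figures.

0.6065

Rate_i ∝ x_i/√M_i (Graham's law weighted by mole fraction), so the effusate composition follows n_i/√M_i.
So x_Kr in the escaping gas = (n_Kr/√M_Kr) / Σ(n_i/√M_i)
= (3.72/√83.80) / (3.72/√83.80 + 2.22/√70.90) = 0.4064/(0.4064 + 0.2637) = 0.6065.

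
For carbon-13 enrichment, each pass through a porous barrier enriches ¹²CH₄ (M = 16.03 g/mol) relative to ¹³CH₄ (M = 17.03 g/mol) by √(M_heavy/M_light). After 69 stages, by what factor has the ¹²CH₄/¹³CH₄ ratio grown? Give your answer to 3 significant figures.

Each stage multiplies the ratio by α = √(17.03/16.03), so after 69 stages the overall factor is α^69 = (17.03/16.03)^(69/2).
= 1.06238^(69/2) = 8.07.

8.07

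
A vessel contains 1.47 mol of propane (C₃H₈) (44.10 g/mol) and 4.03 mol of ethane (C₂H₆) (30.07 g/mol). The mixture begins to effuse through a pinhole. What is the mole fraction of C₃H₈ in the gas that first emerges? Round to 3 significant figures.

0.231

Each component's effusion rate ∝ (its partial pressure)·(1/√M) ∝ n_i/√M_i.
Mole fraction of C₃H₈ in the effusate = (n_C₃H₈/√M_C₃H₈) / (n_C₃H₈/√M_C₃H₈ + n_C₂H₆/√M_C₂H₆)
= (1.47/√44.10) / (1.47/√44.10 + 4.03/√30.07) = 0.2214/(0.2214 + 0.7349) = 0.231.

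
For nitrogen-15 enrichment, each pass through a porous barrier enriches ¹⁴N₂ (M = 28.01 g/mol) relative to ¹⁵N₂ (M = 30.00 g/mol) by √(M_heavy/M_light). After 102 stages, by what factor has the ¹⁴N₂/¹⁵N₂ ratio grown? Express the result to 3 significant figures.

33.1

After 102 stages the ratio has grown by (√(30.00/28.01))^102 = (30.00/28.01)^(102/2).
= 1.07105^51 = 33.1.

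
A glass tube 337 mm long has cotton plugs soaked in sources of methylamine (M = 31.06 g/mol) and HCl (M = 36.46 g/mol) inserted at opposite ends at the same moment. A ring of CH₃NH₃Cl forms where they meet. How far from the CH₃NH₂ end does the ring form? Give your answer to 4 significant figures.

Graham's law gives d_CH₃NH₂/d_HCl = rate_CH₃NH₂/rate_HCl = √(M_HCl/M_CH₃NH₂) = √(36.46/31.06) = 1.083.
With d_CH₃NH₂ + d_HCl = 337 mm, d_HCl = 337/(1 + 1.083) = 161.8 mm.
d_CH₃NH₂ = 337 − 161.8 = 175.2 mm.

175.2 mm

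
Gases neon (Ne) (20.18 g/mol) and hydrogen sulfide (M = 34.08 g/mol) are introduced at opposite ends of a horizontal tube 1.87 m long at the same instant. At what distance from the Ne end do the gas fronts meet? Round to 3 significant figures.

In equal time, each gas travels a distance ∝ its rate ∝ 1/√M, so d_Ne/d_H₂S = √(M_H₂S/M_Ne) = √(34.08/20.18) = 1.300.
With d_Ne + d_H₂S = 1.87 m, d_H₂S = 1.87/(1 + 1.300) = 0.8132 m.
d_Ne = 1.87 − 0.8132 = 1.06 m.

1.06 m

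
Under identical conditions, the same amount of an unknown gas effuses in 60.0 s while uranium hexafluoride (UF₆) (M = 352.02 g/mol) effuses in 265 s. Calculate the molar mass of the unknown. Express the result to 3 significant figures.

By Graham's law, t_X/t_UF₆ = √(M_X/M_UF₆).
60.0/265 = 0.2264 = √(M_X/352.02)
M_X = 352.02 × 0.2264² = 352.02 × 0.05126 = 18.0 g/mol

18.0 g/mol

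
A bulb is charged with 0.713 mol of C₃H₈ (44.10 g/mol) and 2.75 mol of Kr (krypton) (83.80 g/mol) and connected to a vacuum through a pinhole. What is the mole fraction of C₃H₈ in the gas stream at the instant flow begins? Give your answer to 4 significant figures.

0.2633

Effusion rate of each component ∝ n_i/√M_i (partial pressure × 1/√M).
x_C₃H₈(eff) = (n_C₃H₈/√M_C₃H₈) / (n_C₃H₈/√M_C₃H₈ + n_Kr/√M_Kr)
= (0.713/√44.10) / (0.713/√44.10 + 2.75/√83.80) = 0.1074/(0.1074 + 0.3004) = 0.2633.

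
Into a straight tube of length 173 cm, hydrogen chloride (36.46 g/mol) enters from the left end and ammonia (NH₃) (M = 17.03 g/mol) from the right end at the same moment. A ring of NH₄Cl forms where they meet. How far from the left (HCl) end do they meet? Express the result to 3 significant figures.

70.2 cm

Graham's law gives d_HCl/d_NH₃ = rate_HCl/rate_NH₃ = √(M_NH₃/M_HCl) = √(17.03/36.46) = 0.6834.
With d_HCl + d_NH₃ = 173 cm, d_NH₃ = 173/(1 + 0.6834) = 102.8 cm.
d_HCl = 173 − 102.8 = 70.2 cm.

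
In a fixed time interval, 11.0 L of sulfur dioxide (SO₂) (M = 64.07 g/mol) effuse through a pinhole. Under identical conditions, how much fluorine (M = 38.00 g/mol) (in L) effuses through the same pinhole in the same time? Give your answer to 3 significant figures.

Using Graham's law: rate_F₂/rate_SO₂ = √(M_SO₂/M_F₂) = √(64.07/38.00) = √1.686 = 1.298.
So the volume for F₂ is 11.0 × 1.298 = 14.3 L.

14.3 L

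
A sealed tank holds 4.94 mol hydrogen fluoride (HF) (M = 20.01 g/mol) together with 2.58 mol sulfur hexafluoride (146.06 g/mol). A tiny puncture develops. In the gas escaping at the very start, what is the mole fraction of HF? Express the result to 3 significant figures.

Rate_i ∝ x_i/√M_i (Graham's law weighted by mole fraction), so the effusate composition follows n_i/√M_i.
So x_HF in the escaping gas = (n_HF/√M_HF) / Σ(n_i/√M_i)
= (4.94/√20.01) / (4.94/√20.01 + 2.58/√146.06) = 1.104/(1.104 + 0.2135) = 0.838.

0.838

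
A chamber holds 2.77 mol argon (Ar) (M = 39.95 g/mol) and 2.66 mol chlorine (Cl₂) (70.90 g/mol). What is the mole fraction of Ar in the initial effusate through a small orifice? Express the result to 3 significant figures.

0.581

The effusion rate of species i is ∝ p_i/√M_i ∝ n_i/√M_i.
Mole fraction of Ar in the effusate = (n_Ar/√M_Ar) / (n_Ar/√M_Ar + n_Cl₂/√M_Cl₂)
= (2.77/√39.95) / (2.77/√39.95 + 2.66/√70.90) = 0.4382/(0.4382 + 0.3159) = 0.581.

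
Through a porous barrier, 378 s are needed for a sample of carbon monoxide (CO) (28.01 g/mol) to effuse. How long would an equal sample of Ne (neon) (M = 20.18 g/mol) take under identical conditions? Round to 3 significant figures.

321 s

By Graham's law, t_Ne/t_CO = √(M_Ne/M_CO) = √(20.18/28.01) = √0.7205 = 0.8488.
So the time for Ne is 378 × 0.8488 = 321 s.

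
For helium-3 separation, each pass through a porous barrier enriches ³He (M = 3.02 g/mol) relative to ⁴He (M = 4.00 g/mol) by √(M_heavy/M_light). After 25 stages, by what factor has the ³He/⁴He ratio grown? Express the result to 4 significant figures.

The single-stage factor is √(M_heavy/M_light), so 25 stages give [√(4.00/3.02)]^25 = (4.00/3.02)^(25/2).
= 1.32450^(25/2) = 33.55.

33.55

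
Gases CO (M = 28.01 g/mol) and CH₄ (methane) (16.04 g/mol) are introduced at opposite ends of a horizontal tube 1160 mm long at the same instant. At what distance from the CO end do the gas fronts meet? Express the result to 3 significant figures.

500 mm

The fronts meet when d_CO + d_CH₄ = L with d_CO/d_CH₄ = √(M_CH₄/M_CO) (Graham's law). Here √(M_CH₄/M_CO) = √(16.04/28.01) = 0.7567.
With d_CO + d_CH₄ = 1160 mm, d_CH₄ = 1160/(1 + 0.7567) = 660.3 mm.
d_CO = 1160 − 660.3 = 500 mm.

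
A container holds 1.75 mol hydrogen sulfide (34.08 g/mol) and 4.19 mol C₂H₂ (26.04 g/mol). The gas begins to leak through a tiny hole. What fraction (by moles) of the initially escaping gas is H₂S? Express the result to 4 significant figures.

Effusion rate of each component ∝ n_i/√M_i (partial pressure × 1/√M).
So x_H₂S in the escaping gas = (n_H₂S/√M_H₂S) / Σ(n_i/√M_i)
= (1.75/√34.08) / (1.75/√34.08 + 4.19/√26.04) = 0.2998/(0.2998 + 0.8211) = 0.2674.

0.2674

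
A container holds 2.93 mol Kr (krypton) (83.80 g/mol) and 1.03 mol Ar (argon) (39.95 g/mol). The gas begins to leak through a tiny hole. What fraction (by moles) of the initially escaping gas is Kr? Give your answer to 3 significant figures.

0.663

Effusion rate of each component ∝ n_i/√M_i (partial pressure × 1/√M).
x_Kr(eff) = (n_Kr/√M_Kr) / (n_Kr/√M_Kr + n_Ar/√M_Ar)
= (2.93/√83.80) / (2.93/√83.80 + 1.03/√39.95) = 0.3201/(0.3201 + 0.1630) = 0.663.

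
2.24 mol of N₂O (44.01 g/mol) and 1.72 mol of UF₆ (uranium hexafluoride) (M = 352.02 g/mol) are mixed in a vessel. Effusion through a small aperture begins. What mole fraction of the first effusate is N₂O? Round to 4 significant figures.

Each component's effusion rate ∝ (its partial pressure)·(1/√M) ∝ n_i/√M_i.
x_N₂O(eff) = (n_N₂O/√M_N₂O) / (n_N₂O/√M_N₂O + n_UF₆/√M_UF₆)
= (2.24/√44.01) / (2.24/√44.01 + 1.72/√352.02) = 0.3377/(0.3377 + 0.09167) = 0.7865.

0.7865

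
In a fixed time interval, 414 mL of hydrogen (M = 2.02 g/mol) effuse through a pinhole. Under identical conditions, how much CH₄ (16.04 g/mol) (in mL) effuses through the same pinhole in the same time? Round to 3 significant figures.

147 mL

Graham's law gives rate_CH₄/rate_H₂ = √(M_H₂/M_CH₄) = √(2.02/16.04) = √0.1259 = 0.3549.
So the volume for CH₄ is 414 × 0.3549 = 147 mL.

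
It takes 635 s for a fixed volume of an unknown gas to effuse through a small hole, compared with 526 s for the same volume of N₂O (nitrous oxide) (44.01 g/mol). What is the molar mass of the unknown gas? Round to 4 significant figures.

Using Graham's law: t_X/t_N₂O = √(M_X/M_N₂O).
635/526 = 1.207 = √(M_X/44.01)
M_X = 44.01 × 1.207² = 44.01 × 1.457 = 64.14 g/mol

64.14 g/mol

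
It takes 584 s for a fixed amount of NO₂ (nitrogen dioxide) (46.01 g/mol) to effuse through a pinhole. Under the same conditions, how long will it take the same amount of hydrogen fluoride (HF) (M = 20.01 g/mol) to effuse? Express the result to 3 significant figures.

385 s

Using Graham's law: t_HF/t_NO₂ = √(M_HF/M_NO₂) = √(20.01/46.01) = √0.4349 = 0.6595.
So the time for HF is 584 × 0.6595 = 385 s.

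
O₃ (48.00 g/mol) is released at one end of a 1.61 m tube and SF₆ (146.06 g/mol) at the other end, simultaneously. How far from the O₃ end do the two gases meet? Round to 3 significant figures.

1.02 m

Graham's law gives d_O₃/d_SF₆ = rate_O₃/rate_SF₆ = √(M_SF₆/M_O₃) = √(146.06/48.00) = 1.744.
With d_O₃ + d_SF₆ = 1.61 m, d_SF₆ = 1.61/(1 + 1.744) = 0.5867 m.
d_O₃ = 1.61 − 0.5867 = 1.02 m.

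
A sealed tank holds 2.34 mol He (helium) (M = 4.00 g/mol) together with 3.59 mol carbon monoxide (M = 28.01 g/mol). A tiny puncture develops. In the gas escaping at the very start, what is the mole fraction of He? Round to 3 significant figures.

0.633

Rate_i ∝ x_i/√M_i (Graham's law weighted by mole fraction), so the effusate composition follows n_i/√M_i.
So x_He in the escaping gas = (n_He/√M_He) / Σ(n_i/√M_i)
= (2.34/√4.00) / (2.34/√4.00 + 3.59/√28.01) = 1.170/(1.170 + 0.6783) = 0.633.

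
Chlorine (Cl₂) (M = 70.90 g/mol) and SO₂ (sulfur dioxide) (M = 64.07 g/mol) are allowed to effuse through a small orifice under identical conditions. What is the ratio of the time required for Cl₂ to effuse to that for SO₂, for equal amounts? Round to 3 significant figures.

Graham's law gives t_Cl₂/t_SO₂ = √(M_Cl₂/M_SO₂) = √(70.90/64.07) = √1.107 = 1.05.

1.05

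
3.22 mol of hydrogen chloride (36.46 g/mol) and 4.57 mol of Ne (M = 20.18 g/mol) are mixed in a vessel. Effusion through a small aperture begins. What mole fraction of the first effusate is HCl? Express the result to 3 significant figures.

Effusion rate of each component ∝ n_i/√M_i (partial pressure × 1/√M).
So x_HCl in the escaping gas = (n_HCl/√M_HCl) / Σ(n_i/√M_i)
= (3.22/√36.46) / (3.22/√36.46 + 4.57/√20.18) = 0.5333/(0.5333 + 1.017) = 0.344.

0.344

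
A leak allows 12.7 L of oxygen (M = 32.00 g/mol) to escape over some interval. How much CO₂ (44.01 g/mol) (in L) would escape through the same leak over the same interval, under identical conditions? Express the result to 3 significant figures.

10.8 L

From Graham's law, rate_CO₂/rate_O₂ = √(M_O₂/M_CO₂) = √(32.00/44.01) = √0.7271 = 0.8527.
So the volume for CO₂ is 12.7 × 0.8527 = 10.8 L.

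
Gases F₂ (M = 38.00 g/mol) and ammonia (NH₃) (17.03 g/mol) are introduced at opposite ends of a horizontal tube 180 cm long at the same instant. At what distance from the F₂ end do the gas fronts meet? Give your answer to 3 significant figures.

Graham's law gives d_F₂/d_NH₃ = rate_F₂/rate_NH₃ = √(M_NH₃/M_F₂) = √(17.03/38.00) = 0.6694.
With d_F₂ + d_NH₃ = 180 cm, d_NH₃ = 180/(1 + 0.6694) = 107.8 cm.
d_F₂ = 180 − 107.8 = 72.2 cm.

72.2 cm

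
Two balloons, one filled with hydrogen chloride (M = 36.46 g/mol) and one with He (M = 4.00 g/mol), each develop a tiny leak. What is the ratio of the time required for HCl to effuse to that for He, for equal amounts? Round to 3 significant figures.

From Graham's law, t_HCl/t_He = √(M_HCl/M_He) = √(36.46/4.00) = √9.115 = 3.02.

3.02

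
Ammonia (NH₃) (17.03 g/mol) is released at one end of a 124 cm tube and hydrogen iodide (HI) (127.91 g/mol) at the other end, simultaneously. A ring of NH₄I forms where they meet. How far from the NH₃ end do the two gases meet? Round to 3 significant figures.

90.9 cm

In equal time, each gas travels a distance ∝ its rate ∝ 1/√M, so d_NH₃/d_HI = √(M_HI/M_NH₃) = √(127.91/17.03) = 2.741.
With d_NH₃ + d_HI = 124 cm, d_HI = 124/(1 + 2.741) = 33.15 cm.
d_NH₃ = 124 − 33.15 = 90.9 cm.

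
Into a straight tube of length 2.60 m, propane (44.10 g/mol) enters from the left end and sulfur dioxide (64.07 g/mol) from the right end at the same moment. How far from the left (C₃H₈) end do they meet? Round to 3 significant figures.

Distances travelled in equal time are proportional to diffusion rates, so d_C₃H₈/d_SO₂ = √(M_SO₂/M_C₃H₈) = √(64.07/44.10) = 1.205.
With d_C₃H₈ + d_SO₂ = 2.60 m, d_SO₂ = 2.60/(1 + 1.205) = 1.179 m.
d_C₃H₈ = 2.60 − 1.179 = 1.42 m.

1.42 m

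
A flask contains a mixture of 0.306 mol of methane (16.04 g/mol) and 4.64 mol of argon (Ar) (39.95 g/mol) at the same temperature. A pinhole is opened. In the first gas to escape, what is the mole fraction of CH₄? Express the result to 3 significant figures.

Each component's effusion rate ∝ (its partial pressure)·(1/√M) ∝ n_i/√M_i.
Mole fraction of CH₄ in the effusate = (n_CH₄/√M_CH₄) / (n_CH₄/√M_CH₄ + n_Ar/√M_Ar)
= (0.306/√16.04) / (0.306/√16.04 + 4.64/√39.95) = 0.07640/(0.07640 + 0.7341) = 0.0943.

0.0943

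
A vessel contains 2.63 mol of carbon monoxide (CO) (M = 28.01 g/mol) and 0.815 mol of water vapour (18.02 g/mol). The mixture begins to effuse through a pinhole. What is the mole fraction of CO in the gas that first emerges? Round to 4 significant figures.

The effusion rate of species i is ∝ p_i/√M_i ∝ n_i/√M_i.
Mole fraction of CO in the effusate = (n_CO/√M_CO) / (n_CO/√M_CO + n_H₂O/√M_H₂O)
= (2.63/√28.01) / (2.63/√28.01 + 0.815/√18.02) = 0.4969/(0.4969 + 0.1920) = 0.7213.

0.7213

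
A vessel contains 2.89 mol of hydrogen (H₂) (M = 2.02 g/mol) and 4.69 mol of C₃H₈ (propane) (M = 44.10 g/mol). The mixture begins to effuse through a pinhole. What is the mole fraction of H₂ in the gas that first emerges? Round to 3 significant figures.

The effusion rate of species i is ∝ p_i/√M_i ∝ n_i/√M_i.
x_H₂(eff) = (n_H₂/√M_H₂) / (n_H₂/√M_H₂ + n_C₃H₈/√M_C₃H₈)
= (2.89/√2.02) / (2.89/√2.02 + 4.69/√44.10) = 2.033/(2.033 + 0.7062) = 0.742.

0.742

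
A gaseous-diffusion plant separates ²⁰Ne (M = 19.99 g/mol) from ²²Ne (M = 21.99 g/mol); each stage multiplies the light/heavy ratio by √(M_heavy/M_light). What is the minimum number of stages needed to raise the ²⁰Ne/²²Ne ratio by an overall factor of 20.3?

Per stage α = (21.99/19.99)^(1/2) = 1.10005^0.5, giving ln α = 0.04768.
Need α^N ≥ 20.3 ⇒ N ≥ ln(20.3) / ln α = 3.011 / 0.04768 = 63.15.
Minimum whole number of stages: N = 64.

64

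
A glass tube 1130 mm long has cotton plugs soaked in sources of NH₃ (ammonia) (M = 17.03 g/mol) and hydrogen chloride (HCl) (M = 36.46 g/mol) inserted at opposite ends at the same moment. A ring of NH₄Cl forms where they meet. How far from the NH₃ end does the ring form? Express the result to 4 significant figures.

671.2 mm

Distances travelled in equal time are proportional to diffusion rates, so d_NH₃/d_HCl = √(M_HCl/M_NH₃) = √(36.46/17.03) = 1.463.
With d_NH₃ + d_HCl = 1130 mm, d_HCl = 1130/(1 + 1.463) = 458.8 mm.
d_NH₃ = 1130 − 458.8 = 671.2 mm.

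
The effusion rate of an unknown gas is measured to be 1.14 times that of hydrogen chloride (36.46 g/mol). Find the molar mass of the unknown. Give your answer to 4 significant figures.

28.05 g/mol

From Graham's law, rate_X/rate_HCl = √(M_HCl/M_X).
1.14 = √(36.46/M_X)
M_X = 36.46 / 1.14² = 36.46 / 1.300 = 28.05 g/mol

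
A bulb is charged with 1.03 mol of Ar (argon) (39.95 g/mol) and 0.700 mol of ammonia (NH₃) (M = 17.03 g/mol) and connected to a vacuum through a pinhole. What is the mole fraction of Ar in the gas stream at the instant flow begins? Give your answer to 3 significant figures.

The effusion rate of species i is ∝ p_i/√M_i ∝ n_i/√M_i.
So x_Ar in the escaping gas = (n_Ar/√M_Ar) / Σ(n_i/√M_i)
= (1.03/√39.95) / (1.03/√39.95 + 0.700/√17.03) = 0.1630/(0.1630 + 0.1696) = 0.490.

0.490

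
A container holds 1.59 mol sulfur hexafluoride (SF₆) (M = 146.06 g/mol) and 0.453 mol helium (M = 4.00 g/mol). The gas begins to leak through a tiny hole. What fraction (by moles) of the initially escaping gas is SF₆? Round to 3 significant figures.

0.367

Each component's effusion rate ∝ (its partial pressure)·(1/√M) ∝ n_i/√M_i.
x_SF₆(eff) = (n_SF₆/√M_SF₆) / (n_SF₆/√M_SF₆ + n_He/√M_He)
= (1.59/√146.06) / (1.59/√146.06 + 0.453/√4.00) = 0.1316/(0.1316 + 0.2265) = 0.367.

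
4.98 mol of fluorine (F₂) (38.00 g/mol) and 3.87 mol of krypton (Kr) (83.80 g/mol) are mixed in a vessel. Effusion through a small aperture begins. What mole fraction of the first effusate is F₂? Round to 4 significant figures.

0.6565

The effusion rate of species i is ∝ p_i/√M_i ∝ n_i/√M_i.
Mole fraction of F₂ in the effusate = (n_F₂/√M_F₂) / (n_F₂/√M_F₂ + n_Kr/√M_Kr)
= (4.98/√38.00) / (4.98/√38.00 + 3.87/√83.80) = 0.8079/(0.8079 + 0.4228) = 0.6565.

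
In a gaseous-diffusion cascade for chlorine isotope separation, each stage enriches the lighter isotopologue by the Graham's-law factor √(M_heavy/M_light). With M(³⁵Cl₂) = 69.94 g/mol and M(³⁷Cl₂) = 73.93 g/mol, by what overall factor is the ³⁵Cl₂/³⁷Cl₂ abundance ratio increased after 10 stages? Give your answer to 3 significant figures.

Overall factor = α^10 with α = √(73.93/69.94), i.e. (73.93/69.94)^(10/2).
= 1.05705^5 = 1.32.

1.32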